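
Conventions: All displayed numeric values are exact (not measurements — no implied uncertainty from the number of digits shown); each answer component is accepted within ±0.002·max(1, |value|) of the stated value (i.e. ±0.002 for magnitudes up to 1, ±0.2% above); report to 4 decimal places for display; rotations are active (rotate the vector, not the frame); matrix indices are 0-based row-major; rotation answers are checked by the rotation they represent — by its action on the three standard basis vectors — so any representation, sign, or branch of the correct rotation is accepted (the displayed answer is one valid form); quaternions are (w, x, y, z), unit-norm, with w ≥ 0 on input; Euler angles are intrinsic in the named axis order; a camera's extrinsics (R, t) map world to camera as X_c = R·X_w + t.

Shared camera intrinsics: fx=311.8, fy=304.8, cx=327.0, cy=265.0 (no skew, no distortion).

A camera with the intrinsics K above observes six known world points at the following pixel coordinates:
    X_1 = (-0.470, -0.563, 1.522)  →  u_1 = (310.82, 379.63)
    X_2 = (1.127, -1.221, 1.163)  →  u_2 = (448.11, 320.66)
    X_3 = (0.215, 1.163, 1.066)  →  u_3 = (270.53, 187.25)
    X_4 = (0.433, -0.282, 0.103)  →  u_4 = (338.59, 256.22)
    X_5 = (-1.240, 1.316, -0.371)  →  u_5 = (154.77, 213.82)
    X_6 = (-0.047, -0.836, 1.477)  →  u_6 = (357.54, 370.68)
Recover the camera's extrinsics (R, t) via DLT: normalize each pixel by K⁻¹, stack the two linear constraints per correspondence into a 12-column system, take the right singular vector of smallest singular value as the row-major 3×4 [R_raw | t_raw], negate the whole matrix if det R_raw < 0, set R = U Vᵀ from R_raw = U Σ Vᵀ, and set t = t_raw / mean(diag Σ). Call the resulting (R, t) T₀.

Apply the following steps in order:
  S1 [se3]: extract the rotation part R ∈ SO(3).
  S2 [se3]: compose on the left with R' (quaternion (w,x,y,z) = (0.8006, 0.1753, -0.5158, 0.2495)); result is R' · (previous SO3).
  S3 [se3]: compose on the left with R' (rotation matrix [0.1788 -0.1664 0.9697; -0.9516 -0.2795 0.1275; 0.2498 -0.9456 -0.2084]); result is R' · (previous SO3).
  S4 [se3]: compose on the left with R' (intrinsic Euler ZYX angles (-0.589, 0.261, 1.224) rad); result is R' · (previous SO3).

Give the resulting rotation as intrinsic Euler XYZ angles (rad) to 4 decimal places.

rotation (euler_xyz) = (-2.5468, -0.1282, 1.0967)

source (pnp_recover): camera pose = R=[0.8563 -0.4617 0.2315; -0.5159 -0.7428 0.4266; -0.0250 -0.4848 -0.8743], t=(-0.3698, -0.1500, 4.1291)
after S1 (rot_of_se3): [0.8563 -0.4617 0.2315; -0.5159 -0.7428 0.4266; -0.0250 -0.4848 -0.8743]
after S2 (compose_so3): [0.6119 0.6305 0.4775; -0.2193 -0.4448 0.8684; 0.7599 -0.6361 -0.1339]
after S3 (compose_so3): [0.8828 -0.4300 -0.1890; -0.4241 -0.5568 -0.7142; 0.2019 0.7107 -0.6739]
after S4 (compose_so3): [0.4528 -0.8824 -0.1278; -0.7042 -0.4419 0.5557; -0.5469 -0.1616 -0.8215]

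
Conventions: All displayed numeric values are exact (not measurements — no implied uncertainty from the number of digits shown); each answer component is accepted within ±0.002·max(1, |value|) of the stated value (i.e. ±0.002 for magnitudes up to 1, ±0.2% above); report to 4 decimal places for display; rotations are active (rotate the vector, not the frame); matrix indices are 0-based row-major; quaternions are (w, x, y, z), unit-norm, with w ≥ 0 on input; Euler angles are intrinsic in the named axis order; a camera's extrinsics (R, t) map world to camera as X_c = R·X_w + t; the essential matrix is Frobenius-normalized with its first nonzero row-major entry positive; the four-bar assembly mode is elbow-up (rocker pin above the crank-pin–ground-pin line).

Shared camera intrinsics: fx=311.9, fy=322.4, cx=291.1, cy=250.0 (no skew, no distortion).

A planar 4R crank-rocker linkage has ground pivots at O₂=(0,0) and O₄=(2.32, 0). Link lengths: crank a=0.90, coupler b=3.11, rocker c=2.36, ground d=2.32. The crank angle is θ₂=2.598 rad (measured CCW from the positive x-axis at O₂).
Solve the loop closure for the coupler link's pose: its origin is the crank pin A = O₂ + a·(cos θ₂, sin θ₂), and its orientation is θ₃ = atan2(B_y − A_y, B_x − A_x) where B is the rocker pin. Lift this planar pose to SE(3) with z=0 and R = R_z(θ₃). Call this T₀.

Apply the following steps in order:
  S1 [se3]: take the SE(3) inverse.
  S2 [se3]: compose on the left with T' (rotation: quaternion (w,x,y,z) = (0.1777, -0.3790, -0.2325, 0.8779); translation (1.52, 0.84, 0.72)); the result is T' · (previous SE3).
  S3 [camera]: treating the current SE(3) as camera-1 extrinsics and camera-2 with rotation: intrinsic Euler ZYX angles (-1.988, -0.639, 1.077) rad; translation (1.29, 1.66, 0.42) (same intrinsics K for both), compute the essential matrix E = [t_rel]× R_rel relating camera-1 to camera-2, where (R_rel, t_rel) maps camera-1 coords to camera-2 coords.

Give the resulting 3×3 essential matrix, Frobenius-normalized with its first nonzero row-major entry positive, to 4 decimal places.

source (fourbar_fk): coupler pose = R=[0.8099 -0.5866 0.0000; 0.5866 0.8099 0.0000; 0.0000 0.0000 1.0000], t=(-0.7703, 0.4655, 0.0000)
after S1 (invert_se3): R=[0.8099 0.5866 0.0000; -0.5866 0.8099 0.0000; 0.0000 0.0000 1.0000], t=(0.3508, -0.8288, 0.0000)
after S2 (compose_se3): R=[-0.4464 -0.4910 -0.7481; 0.8815 -0.3848 -0.2735; -0.1536 -0.7816 0.6046], t=(1.4047, 1.6981, 0.9655)
after S3 (essential): [0.4021 -0.3500 0.2978; -0.4205 0.1543 0.1065; 0.2826 0.1442 -0.5608]

matrix = [0.4021 -0.3500 0.2978; -0.4205 0.1543 0.1065; 0.2826 0.1442 -0.5608]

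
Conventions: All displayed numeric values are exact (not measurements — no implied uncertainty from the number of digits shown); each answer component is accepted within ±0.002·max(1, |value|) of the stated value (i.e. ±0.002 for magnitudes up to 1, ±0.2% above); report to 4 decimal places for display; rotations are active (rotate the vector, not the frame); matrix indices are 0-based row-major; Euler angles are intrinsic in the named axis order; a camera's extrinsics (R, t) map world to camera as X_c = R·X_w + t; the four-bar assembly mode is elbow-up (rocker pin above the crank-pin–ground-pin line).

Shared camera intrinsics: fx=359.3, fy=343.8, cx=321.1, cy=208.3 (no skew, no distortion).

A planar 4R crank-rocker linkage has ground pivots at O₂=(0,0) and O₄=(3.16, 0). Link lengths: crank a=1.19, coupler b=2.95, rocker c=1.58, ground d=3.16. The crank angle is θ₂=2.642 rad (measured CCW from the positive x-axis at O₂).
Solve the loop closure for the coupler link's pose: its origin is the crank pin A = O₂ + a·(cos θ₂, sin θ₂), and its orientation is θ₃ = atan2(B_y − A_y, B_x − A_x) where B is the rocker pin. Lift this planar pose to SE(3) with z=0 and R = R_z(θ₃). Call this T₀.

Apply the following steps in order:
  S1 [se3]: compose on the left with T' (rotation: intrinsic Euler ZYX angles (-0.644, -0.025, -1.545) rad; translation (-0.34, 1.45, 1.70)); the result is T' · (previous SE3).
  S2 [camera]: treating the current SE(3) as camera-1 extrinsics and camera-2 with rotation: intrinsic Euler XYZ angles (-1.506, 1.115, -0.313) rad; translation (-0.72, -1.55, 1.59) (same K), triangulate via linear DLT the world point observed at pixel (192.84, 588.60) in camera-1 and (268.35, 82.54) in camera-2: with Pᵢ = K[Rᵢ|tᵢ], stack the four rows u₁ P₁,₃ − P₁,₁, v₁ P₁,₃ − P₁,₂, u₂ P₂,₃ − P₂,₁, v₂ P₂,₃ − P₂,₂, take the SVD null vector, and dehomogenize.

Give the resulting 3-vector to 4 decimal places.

result = (-0.0829, -1.1371, 0.5731)

source (fourbar_fk): coupler pose = R=[0.9925 -0.1223 0.0000; 0.1223 0.9925 0.0000; 0.0000 0.0000 1.0000], t=(-1.0446, 0.5701, 0.0000)
after S1 (compose_se3): R=[0.7978 -0.0626 0.5997; -0.5950 0.0790 0.7998; -0.0974 -0.9949 0.0258], t=(-1.1548, 2.0802, 1.1042)
after S2 (triangulate): (-0.0829, -1.1371, 0.5731)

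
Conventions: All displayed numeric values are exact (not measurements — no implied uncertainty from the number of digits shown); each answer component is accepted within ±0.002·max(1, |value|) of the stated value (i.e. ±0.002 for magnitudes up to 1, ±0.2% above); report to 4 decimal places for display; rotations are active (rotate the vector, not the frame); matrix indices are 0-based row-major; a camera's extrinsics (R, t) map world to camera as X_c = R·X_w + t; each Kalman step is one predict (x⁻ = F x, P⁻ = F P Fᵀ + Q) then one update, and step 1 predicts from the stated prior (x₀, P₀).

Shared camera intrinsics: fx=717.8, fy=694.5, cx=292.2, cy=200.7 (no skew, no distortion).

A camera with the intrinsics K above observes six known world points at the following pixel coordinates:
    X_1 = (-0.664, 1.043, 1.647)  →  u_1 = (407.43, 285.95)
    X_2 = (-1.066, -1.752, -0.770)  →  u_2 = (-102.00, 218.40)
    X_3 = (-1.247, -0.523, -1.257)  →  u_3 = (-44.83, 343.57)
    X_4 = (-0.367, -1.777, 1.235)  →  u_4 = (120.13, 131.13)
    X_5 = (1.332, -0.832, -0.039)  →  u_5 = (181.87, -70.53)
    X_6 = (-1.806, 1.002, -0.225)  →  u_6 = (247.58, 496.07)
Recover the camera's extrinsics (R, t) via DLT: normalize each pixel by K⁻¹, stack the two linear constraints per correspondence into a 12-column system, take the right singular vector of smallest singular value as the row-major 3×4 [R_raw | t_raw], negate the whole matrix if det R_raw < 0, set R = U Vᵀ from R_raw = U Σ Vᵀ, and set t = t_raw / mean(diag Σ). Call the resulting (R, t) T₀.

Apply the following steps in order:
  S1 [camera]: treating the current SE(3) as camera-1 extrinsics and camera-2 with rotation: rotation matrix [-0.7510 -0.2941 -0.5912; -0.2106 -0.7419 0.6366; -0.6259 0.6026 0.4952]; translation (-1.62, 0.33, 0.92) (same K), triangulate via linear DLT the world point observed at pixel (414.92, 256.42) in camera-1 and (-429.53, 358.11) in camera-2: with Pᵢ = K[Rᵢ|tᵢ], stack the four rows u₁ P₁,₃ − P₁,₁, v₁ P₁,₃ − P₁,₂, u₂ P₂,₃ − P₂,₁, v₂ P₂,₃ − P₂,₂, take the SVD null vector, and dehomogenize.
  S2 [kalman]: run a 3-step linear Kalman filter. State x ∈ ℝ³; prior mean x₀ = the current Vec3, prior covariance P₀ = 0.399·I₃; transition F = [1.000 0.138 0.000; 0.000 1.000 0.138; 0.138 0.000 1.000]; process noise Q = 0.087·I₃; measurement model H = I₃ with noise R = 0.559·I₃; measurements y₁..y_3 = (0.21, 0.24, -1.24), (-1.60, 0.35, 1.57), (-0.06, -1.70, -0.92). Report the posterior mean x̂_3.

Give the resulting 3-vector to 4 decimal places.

source (pnp_recover): camera pose = R=[0.3335 0.8453 0.4175; -0.9197 0.3889 -0.0528; -0.2070 -0.3664 0.9071], t=(-0.4200, -0.2200, 4.5301)
after S1 (triangulate): (-0.3673, 1.0415, 1.4650)
after S2 (kf_track): (-0.4916, -0.2047, -0.0416)

result = (-0.4916, -0.2047, -0.0416)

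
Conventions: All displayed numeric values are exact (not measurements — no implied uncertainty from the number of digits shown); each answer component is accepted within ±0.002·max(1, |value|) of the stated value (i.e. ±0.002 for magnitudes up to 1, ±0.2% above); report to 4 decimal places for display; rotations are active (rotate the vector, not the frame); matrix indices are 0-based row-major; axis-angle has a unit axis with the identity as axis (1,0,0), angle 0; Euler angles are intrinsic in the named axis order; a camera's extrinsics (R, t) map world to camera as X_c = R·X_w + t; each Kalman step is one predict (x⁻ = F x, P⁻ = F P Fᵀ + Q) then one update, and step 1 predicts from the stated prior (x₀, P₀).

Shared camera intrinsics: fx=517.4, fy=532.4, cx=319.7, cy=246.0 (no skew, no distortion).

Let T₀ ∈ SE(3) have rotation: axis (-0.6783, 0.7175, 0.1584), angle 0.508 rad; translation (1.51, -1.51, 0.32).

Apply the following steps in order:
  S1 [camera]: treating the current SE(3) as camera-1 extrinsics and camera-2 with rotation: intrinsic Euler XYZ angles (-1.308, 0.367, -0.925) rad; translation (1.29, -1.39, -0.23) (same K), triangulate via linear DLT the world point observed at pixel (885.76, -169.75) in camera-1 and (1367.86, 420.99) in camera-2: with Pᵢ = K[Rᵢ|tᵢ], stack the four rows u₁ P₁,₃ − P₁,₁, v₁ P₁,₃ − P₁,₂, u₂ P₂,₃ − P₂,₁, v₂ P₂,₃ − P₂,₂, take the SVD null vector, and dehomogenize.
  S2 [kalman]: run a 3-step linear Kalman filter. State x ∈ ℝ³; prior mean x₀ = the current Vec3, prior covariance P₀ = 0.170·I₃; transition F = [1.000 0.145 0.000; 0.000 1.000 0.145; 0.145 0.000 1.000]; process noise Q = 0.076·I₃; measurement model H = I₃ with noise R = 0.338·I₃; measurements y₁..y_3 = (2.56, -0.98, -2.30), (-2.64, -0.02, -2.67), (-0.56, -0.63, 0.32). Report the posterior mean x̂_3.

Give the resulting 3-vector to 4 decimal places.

result = (-0.5912, -0.6685, -0.5446)

after S1 (triangulate): (0.0459, -0.7174, 1.7191)
after S2 (kf_track): (-0.5912, -0.6685, -0.5446)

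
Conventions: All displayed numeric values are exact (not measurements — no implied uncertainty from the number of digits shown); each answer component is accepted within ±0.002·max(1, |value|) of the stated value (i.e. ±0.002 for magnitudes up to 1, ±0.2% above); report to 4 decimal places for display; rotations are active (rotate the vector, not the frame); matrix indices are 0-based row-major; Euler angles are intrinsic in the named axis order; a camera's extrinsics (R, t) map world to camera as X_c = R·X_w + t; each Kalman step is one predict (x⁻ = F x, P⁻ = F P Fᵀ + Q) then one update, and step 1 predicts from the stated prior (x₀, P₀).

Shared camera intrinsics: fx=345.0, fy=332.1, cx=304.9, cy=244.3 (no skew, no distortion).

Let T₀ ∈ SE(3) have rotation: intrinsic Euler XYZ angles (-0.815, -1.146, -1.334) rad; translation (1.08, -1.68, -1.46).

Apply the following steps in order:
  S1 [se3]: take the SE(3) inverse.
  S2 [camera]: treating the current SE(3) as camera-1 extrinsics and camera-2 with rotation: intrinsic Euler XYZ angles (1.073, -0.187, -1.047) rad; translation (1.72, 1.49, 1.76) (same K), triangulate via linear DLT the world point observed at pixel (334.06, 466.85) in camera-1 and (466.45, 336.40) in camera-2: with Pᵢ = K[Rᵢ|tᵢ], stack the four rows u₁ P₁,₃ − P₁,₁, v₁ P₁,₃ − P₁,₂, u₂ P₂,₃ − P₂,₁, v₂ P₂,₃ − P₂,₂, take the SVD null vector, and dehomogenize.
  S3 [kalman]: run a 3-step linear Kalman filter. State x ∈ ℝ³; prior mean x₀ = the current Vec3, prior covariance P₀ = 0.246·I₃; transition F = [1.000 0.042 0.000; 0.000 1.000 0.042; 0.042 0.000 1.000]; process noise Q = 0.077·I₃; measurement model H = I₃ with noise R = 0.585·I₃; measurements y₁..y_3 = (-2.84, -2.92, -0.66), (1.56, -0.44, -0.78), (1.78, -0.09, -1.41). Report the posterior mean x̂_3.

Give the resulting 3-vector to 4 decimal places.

result = (-0.1048, 0.0103, -0.3591)

after S1 (invert_se3): R=[0.0967 -0.5112 0.8540; 0.4006 0.8054 0.4368; -0.9111 0.2999 0.2827], t=(0.2837, 1.5581, 1.9006)
after S2 (triangulate): (-1.7708, 1.8986, 1.4495)
after S3 (kf_track): (-0.1048, 0.0103, -0.3591)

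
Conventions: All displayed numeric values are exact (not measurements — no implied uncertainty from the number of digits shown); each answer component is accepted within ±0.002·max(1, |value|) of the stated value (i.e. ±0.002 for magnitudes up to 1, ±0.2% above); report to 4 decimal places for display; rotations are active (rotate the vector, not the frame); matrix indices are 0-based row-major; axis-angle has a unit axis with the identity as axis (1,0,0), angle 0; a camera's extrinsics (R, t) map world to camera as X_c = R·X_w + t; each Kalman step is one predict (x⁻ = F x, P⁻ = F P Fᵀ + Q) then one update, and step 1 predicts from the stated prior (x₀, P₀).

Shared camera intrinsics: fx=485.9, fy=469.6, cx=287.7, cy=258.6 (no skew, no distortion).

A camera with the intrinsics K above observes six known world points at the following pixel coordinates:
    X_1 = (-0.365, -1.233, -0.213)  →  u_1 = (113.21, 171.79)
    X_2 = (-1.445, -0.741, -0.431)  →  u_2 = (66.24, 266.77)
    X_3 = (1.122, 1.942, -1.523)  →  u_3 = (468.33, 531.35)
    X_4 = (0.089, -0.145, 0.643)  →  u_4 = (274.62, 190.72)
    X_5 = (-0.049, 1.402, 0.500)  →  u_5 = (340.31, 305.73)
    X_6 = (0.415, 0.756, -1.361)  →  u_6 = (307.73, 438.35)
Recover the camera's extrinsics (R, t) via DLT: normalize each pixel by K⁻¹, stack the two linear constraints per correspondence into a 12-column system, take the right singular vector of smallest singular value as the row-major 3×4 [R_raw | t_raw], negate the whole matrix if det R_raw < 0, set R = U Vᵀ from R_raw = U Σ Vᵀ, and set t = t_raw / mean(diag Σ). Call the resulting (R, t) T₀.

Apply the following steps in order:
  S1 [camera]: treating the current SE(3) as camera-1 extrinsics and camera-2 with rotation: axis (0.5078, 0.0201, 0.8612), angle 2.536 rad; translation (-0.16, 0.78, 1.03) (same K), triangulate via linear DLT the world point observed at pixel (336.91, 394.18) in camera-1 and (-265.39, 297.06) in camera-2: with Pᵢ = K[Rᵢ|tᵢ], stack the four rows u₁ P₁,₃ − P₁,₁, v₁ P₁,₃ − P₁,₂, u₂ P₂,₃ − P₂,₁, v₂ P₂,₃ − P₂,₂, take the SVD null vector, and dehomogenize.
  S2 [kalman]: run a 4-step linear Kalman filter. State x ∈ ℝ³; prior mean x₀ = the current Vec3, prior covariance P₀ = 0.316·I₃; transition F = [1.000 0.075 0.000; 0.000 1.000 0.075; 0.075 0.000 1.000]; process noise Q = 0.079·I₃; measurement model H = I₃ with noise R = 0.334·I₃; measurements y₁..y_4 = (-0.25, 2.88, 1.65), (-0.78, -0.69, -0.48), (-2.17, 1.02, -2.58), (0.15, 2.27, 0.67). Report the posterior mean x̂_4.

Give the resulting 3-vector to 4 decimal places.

source (pnp_recover): camera pose = R=[0.8076 0.5372 0.2433; -0.2311 0.6678 -0.7075; -0.5426 0.5151 0.6635], t=(-0.2700, -0.0700, 4.1401)
after S1 (triangulate): (0.2632, 1.2167, -0.7266)
after S2 (kf_track): (-0.4787, 1.4127, -0.3799)

result = (-0.4787, 1.4127, -0.3799)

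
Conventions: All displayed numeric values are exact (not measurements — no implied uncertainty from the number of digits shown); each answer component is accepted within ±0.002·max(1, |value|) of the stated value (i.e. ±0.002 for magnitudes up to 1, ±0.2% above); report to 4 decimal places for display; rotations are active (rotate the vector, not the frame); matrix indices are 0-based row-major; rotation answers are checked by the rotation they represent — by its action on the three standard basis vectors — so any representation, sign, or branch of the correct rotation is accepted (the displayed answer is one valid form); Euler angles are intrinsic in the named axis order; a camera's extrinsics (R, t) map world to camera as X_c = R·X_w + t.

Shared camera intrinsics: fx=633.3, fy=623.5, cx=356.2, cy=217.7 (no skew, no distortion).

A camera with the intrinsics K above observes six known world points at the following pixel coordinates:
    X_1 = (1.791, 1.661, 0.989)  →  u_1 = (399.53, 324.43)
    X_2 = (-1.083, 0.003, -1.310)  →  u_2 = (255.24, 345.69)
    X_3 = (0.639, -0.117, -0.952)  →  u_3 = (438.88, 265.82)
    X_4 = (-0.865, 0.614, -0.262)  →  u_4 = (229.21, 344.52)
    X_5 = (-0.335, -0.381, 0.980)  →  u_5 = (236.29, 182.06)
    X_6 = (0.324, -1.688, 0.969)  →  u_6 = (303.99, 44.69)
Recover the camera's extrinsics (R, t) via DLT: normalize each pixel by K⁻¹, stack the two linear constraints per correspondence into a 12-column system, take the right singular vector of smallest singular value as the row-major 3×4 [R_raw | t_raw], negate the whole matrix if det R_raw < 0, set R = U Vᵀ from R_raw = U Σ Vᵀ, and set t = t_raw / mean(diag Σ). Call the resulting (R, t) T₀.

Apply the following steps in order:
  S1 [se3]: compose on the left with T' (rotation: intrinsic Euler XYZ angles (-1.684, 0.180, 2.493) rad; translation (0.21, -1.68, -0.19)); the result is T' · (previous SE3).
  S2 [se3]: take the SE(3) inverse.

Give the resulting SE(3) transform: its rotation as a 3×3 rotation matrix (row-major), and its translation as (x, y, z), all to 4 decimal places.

rotation (matrix) = ((-0.5116, 0.5349, -0.6724), (-0.4510, 0.4989, 0.7400), (0.7314, 0.6818, -0.0140)), translation = (-1.5781, -1.0210, -3.5612)

source (pnp_recover): camera pose = R=[0.8549 -0.0658 -0.5147; -0.1145 0.9435 -0.3109; 0.5060 0.3248 0.7990], t=(-0.3799, 0.2800, 5.5593)
after S1 (compose_se3): R=[-0.5116 -0.4510 0.7314; 0.5349 0.4989 0.6818; -0.6724 0.7400 -0.0140], t=(1.3367, 3.7818, -0.3555)
after S2 (invert_se3): R=[-0.5116 0.5349 -0.6724; -0.4510 0.4989 0.7400; 0.7314 0.6818 -0.0140], t=(-1.5781, -1.0210, -3.5612)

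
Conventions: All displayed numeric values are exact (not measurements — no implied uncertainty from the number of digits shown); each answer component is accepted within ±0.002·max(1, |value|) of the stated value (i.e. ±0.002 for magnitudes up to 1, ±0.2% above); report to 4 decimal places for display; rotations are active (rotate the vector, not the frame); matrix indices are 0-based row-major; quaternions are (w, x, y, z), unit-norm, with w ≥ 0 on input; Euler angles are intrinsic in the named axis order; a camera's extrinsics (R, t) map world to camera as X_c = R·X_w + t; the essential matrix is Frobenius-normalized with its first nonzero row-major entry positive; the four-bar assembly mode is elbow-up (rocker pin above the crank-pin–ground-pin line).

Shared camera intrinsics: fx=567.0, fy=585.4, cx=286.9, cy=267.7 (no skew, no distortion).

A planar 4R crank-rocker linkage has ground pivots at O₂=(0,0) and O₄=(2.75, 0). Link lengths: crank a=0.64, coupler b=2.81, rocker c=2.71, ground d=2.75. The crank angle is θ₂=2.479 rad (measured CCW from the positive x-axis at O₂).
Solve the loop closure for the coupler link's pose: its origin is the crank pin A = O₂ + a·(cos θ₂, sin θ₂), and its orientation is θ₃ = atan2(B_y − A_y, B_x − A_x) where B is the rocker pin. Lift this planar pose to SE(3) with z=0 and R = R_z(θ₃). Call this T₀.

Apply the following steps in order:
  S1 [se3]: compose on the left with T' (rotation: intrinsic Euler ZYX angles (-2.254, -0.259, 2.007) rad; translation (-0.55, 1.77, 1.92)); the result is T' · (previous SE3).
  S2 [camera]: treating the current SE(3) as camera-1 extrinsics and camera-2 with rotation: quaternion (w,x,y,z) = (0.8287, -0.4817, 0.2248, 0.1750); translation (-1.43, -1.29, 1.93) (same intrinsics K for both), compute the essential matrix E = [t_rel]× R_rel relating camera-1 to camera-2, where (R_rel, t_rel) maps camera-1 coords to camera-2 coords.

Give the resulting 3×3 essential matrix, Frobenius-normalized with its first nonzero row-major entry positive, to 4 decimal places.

matrix = [0.4225 -0.3458 0.4194; -0.4796 -0.3302 0.0582; -0.2172 -0.3322 0.1614]

source (fourbar_fk): coupler pose = R=[0.7037 -0.7105 0.0000; 0.7105 0.7037 0.0000; 0.0000 0.0000 1.0000], t=(-0.5046, 0.3937, 0.0000)
after S1 (compose_se3): R=[-0.5581 0.3061 -0.7712; -0.2101 0.8470 0.4882; 0.8027 0.4346 -0.4084], t=(-0.3134, 2.3242, 2.1357)
after S2 (essential): [0.4225 -0.3458 0.4194; -0.4796 -0.3302 0.0582; -0.2172 -0.3322 0.1614]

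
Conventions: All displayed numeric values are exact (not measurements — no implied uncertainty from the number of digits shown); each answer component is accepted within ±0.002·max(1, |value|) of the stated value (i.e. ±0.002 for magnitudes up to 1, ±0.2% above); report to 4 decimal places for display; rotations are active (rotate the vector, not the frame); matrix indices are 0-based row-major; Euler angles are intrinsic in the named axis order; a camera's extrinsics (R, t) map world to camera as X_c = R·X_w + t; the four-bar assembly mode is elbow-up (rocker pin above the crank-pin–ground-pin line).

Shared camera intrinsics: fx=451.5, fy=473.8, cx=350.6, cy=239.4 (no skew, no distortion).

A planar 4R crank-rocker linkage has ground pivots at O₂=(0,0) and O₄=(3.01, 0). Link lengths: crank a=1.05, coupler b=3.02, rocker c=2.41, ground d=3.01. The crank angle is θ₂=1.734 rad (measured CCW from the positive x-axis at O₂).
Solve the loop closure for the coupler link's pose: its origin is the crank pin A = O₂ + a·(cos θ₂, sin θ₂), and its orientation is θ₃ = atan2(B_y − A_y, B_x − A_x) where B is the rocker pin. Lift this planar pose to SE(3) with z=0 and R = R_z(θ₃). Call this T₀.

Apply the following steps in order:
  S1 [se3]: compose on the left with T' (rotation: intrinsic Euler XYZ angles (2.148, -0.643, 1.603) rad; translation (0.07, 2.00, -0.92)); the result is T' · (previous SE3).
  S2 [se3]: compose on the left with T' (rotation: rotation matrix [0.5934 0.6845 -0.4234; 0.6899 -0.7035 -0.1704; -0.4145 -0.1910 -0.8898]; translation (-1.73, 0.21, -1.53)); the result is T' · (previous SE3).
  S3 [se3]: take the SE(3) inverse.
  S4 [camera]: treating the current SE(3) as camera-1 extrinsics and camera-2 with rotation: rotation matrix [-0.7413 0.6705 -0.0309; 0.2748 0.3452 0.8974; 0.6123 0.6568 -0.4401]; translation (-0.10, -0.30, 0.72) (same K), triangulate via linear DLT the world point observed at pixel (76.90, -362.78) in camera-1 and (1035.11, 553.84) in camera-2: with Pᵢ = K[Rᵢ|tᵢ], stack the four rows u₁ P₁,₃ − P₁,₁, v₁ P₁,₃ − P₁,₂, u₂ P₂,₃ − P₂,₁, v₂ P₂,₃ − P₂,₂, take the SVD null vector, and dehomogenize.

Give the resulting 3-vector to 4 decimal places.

source (fourbar_fk): coupler pose = R=[0.8981 -0.4397 0.0000; 0.4397 0.8981 0.0000; 0.0000 0.0000 1.0000], t=(-0.1706, 1.0360, 0.0000)
after S1 (compose_se3): R=[-0.3749 -0.7071 -0.5996; -0.2467 0.6995 -0.6706; 0.8936 -0.1035 -0.4367], t=(-0.7543, 2.6288, -0.7538)
after S2 (compose_se3): R=[-0.7697 0.1031 -0.6300; -0.2373 -0.9623 0.1325; -0.5926 0.2515 0.7652], t=(-0.0590, -2.0314, -1.0487)
after S3 (invert_se3): R=[-0.7697 -0.2373 -0.5926; 0.1031 -0.9623 0.2515; -0.6300 0.1325 0.7652], t=(-1.1490, -1.6850, 1.0345)
after S4 (triangulate): (-0.6865, 1.1651, 0.6668)

result = (-0.6865, 1.1651, 0.6668)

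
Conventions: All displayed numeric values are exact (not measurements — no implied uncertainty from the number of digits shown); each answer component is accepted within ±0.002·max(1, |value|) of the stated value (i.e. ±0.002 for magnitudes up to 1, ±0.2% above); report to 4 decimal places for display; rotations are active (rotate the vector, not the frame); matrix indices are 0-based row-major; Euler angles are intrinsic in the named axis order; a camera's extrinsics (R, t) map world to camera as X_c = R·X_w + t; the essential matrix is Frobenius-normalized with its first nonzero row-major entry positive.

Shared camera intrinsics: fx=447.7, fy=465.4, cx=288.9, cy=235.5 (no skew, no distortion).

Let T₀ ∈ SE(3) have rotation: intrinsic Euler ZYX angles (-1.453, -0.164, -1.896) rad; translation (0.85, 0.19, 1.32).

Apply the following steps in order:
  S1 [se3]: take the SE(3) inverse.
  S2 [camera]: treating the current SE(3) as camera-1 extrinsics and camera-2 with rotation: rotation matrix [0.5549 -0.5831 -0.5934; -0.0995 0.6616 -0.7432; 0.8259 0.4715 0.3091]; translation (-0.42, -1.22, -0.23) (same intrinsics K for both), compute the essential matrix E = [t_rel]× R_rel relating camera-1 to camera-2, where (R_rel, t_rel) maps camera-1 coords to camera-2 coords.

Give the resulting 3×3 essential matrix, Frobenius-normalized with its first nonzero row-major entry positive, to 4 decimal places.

matrix = [0.4050 0.2174 -0.4822; 0.0722 -0.0119 0.3539; 0.5126 0.1623 0.3695]

after S1 (invert_se3): R=[0.1159 -0.9797 0.1633; -0.2991 -0.1912 -0.9349; 0.9471 0.0596 -0.3152], t=(-0.1279, 1.5246, -0.4003)
after S2 (essential): [0.4050 0.2174 -0.4822; 0.0722 -0.0119 0.3539; 0.5126 0.1623 0.3695]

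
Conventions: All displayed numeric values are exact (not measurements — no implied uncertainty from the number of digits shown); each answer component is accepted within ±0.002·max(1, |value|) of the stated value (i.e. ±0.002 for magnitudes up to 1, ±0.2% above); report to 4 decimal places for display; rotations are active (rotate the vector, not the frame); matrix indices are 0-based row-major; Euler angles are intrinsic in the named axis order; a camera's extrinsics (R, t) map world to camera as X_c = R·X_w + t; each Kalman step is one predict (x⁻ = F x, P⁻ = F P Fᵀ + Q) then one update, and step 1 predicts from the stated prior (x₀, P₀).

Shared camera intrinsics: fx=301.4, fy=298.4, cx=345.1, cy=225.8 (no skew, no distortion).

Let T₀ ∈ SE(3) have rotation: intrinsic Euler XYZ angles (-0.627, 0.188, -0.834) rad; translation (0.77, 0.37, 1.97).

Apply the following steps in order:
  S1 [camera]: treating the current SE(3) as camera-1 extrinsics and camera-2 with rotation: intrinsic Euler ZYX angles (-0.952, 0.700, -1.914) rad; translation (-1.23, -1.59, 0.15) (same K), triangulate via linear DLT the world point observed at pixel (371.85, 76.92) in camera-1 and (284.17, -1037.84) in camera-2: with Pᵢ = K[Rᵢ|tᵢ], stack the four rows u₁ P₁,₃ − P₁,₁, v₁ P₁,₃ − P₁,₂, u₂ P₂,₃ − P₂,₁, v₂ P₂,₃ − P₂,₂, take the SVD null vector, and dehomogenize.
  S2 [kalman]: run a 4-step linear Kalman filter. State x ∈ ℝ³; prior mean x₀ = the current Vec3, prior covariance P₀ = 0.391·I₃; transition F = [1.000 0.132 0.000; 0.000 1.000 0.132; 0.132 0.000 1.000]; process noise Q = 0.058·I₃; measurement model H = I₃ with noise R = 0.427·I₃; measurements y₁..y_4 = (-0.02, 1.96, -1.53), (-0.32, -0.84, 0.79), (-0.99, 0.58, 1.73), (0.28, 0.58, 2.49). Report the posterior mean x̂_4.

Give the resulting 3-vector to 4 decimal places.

after S1 (triangulate): (1.0313, -1.5338, -0.5210)
after S2 (kf_track): (0.0934, 0.3449, 1.1409)

result = (0.0934, 0.3449, 1.1409)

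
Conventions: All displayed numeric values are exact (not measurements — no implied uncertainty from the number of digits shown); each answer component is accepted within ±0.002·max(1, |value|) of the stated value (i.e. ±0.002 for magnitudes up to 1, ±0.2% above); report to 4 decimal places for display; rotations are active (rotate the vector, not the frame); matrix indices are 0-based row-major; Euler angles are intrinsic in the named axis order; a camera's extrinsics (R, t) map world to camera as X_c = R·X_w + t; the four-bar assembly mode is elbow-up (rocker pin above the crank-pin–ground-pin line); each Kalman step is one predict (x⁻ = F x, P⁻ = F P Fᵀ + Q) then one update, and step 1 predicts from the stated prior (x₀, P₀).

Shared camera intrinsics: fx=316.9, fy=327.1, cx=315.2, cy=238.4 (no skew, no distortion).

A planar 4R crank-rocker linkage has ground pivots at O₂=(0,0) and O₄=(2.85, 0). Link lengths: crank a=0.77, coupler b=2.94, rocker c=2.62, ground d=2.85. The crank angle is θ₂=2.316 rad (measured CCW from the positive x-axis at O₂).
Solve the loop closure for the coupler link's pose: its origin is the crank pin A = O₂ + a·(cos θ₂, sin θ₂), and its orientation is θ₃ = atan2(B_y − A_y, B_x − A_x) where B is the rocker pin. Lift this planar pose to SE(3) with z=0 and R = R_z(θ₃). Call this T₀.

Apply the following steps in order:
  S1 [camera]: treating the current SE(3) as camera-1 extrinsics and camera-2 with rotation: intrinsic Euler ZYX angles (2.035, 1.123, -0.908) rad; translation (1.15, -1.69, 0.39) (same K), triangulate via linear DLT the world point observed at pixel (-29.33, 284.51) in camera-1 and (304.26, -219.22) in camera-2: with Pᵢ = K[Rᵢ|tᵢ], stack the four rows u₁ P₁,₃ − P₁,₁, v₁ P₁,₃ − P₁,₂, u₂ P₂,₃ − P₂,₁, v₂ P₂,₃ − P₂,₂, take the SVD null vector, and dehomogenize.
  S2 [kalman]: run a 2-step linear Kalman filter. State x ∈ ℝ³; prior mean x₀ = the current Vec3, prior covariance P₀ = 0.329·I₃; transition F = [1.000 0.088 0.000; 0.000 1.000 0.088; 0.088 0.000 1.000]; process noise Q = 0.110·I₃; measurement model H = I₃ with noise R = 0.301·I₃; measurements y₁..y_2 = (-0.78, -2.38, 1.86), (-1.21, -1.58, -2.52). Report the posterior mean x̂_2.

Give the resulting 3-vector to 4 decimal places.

result = (-1.1819, -1.3982, -0.4759)

source (fourbar_fk): coupler pose = R=[0.7836 -0.6212 0.0000; 0.6212 0.7836 0.0000; 0.0000 0.0000 1.0000], t=(-0.5222, 0.5659, 0.0000)
after S1 (triangulate): (-1.0035, 0.3231, 1.3882)
after S2 (kf_track): (-1.1819, -1.3982, -0.4759)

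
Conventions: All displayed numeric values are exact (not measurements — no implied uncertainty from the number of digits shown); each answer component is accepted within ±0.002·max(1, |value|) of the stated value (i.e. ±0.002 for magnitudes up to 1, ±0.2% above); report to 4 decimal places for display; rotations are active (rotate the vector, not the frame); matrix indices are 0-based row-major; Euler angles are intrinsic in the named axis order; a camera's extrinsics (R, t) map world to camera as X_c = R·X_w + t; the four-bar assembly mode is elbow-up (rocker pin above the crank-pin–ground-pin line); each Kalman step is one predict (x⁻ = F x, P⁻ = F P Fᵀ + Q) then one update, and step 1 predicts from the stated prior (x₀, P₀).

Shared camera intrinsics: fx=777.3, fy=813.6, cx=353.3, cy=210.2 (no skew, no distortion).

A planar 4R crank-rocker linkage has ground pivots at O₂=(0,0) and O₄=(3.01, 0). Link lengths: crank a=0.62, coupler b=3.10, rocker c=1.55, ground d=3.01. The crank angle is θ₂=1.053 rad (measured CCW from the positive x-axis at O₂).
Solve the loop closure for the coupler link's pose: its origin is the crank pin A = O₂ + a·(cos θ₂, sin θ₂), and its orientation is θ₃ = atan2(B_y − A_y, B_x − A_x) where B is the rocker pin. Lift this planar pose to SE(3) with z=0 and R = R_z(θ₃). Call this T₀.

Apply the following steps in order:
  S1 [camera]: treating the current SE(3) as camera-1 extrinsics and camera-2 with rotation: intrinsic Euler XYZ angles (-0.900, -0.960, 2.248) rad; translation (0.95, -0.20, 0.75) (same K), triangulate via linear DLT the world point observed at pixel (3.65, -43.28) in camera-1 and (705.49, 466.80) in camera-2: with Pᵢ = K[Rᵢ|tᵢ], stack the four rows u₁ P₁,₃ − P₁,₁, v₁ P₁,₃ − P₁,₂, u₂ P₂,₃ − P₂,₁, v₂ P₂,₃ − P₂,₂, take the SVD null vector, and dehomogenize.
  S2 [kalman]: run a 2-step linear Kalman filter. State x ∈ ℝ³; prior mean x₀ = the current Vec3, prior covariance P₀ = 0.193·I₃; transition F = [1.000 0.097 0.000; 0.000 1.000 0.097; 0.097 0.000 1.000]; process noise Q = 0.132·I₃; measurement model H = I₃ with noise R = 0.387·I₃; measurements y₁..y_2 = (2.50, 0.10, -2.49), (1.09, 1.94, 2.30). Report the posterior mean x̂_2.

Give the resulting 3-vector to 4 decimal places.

source (fourbar_fk): coupler pose = R=[0.9472 -0.3205 0.0000; 0.3205 0.9472 0.0000; 0.0000 0.0000 1.0000], t=(0.3069, 0.5387, 0.0000)
after S1 (triangulate): (-0.9019, -0.5378, 0.8338)
after S2 (kf_track): (0.8915, 0.7771, 0.7272)

result = (0.8915, 0.7771, 0.7272)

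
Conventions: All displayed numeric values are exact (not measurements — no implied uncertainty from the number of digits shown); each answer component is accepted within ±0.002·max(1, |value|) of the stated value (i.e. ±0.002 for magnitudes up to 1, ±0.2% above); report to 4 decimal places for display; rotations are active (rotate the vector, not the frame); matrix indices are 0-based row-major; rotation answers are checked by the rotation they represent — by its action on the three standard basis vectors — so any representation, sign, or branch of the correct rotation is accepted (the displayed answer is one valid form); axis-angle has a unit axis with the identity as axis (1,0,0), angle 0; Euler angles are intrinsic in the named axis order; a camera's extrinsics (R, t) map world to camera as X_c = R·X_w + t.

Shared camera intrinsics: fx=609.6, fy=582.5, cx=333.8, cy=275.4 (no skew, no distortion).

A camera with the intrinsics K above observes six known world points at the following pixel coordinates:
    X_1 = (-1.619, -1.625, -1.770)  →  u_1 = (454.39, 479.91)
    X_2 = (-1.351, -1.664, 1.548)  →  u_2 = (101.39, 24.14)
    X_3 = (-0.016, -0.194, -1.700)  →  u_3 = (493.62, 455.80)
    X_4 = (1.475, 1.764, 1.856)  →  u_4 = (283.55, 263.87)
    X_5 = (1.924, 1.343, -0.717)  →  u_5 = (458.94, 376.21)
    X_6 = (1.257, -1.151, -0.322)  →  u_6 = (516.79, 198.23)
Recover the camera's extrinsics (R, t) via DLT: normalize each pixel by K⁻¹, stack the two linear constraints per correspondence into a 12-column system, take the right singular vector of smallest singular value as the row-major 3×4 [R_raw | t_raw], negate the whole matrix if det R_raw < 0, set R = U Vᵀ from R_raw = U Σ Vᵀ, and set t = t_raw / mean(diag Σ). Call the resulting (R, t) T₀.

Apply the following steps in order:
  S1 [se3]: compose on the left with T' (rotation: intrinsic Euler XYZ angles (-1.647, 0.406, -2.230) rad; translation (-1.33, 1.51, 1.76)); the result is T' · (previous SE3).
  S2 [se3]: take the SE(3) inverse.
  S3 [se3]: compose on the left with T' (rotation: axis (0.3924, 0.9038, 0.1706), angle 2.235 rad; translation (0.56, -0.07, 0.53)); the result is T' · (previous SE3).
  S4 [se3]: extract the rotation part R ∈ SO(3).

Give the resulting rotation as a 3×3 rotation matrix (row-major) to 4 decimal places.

rotation (matrix) = ((0.5541, 0.1244, -0.8231), (0.4162, 0.8149, 0.4034), (0.7209, -0.5661, 0.3998))

source (pnp_recover): camera pose = R=[0.7235 -0.3218 -0.6108; -0.2609 0.6916 -0.6735; 0.6391 0.6466 0.4164], t=(-0.0100, 0.2600, 4.9601)
after S1 (compose_se3): R=[-0.3442 0.9387 0.0190; 0.8726 0.3123 0.3756; 0.3466 0.1459 -0.9266], t=(0.8234, 5.9819, 1.5703)
after S2 (invert_se3): R=[-0.3442 0.8726 0.3466; 0.9387 0.3123 0.1459; 0.0190 0.3756 -0.9266], t=(-5.4806, -2.8701, -0.8075)
after S3 (compose_se3): R=[0.5541 0.1244 -0.8231; 0.4162 0.8149 0.4034; 0.7209 -0.5661 0.3998], t=(0.6521, -5.9207, 2.6951)
after S4 (rot_of_se3): [0.5541 0.1244 -0.8231; 0.4162 0.8149 0.4034; 0.7209 -0.5661 0.3998]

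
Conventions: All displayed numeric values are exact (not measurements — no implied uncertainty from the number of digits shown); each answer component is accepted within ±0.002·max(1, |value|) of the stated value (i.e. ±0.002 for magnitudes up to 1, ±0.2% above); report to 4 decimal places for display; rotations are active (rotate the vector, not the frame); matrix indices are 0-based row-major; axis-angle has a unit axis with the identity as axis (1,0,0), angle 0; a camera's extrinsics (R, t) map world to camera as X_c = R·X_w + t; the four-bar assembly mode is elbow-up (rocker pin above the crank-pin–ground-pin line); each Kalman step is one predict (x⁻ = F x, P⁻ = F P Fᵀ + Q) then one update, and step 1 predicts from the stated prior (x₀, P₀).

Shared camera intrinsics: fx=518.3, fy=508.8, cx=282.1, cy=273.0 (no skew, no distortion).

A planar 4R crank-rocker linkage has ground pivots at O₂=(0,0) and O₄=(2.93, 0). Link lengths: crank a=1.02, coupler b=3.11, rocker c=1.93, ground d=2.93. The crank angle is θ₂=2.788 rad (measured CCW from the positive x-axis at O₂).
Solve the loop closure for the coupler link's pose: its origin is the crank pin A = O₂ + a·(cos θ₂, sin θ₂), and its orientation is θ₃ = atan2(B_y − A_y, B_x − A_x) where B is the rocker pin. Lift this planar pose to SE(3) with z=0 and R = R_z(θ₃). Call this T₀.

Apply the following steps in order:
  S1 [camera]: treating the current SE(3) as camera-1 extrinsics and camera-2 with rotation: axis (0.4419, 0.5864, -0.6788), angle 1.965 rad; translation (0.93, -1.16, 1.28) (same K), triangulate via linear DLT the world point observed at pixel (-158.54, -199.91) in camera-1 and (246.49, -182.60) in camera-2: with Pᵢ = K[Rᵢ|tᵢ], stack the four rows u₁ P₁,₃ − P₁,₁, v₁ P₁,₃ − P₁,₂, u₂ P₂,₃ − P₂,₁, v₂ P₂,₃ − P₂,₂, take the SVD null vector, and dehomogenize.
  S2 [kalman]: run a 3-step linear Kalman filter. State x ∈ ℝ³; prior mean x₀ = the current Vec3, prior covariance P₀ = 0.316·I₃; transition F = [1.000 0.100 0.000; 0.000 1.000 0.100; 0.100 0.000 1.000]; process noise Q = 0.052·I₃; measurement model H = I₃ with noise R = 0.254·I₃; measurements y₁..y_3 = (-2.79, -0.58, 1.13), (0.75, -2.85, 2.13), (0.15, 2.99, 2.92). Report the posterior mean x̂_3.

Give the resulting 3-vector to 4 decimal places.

result = (-0.4220, 0.3677, 2.1504)

source (fourbar_fk): coupler pose = R=[0.9131 -0.4077 0.0000; 0.4077 0.9131 0.0000; 0.0000 0.0000 1.0000], t=(-0.9569, 0.3532, 0.0000)
after S1 (triangulate): (-0.8659, -1.4061, 1.3812)
after S2 (kf_track): (-0.4220, 0.3677, 2.1504)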